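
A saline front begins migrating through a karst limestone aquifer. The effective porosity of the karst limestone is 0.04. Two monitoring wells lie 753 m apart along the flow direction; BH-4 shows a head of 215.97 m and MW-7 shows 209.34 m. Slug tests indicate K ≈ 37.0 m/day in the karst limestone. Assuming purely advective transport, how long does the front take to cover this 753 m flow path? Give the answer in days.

Hydraulic gradient i = (215.97 − 209.34) / 753 = 6.63 / 753 = 0.008805.
Darcy flux q = K · i = 37.00 × 0.008805 = 0.3258 m/day.
Seepage velocity v = q / n_e = 0.3258 / 0.04 = 8.144 m/day.
Travel time t = L / v = 753 / 8.144 = 92.46 days.

92.5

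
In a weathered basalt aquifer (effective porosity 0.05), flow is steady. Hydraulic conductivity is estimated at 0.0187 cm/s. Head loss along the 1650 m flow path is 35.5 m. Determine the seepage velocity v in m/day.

Convert K: 0.0187 cm/s × 864 = 16.16 m/day.
Hydraulic gradient i = Δh / L = 35.5 / 1650 = 0.02152.
Darcy flux q = K · i = 16.16 × 0.02152 = 0.3476 m/day.
Seepage velocity v = q / n_e = 0.3476 / 0.05 = 6.952 m/day.

6.95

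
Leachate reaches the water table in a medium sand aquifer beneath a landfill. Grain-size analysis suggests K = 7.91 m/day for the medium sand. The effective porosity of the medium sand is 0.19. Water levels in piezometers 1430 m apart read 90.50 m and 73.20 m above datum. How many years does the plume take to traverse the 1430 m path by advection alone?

7.77

Hydraulic gradient i = (90.50 − 73.20) / 1430 = 17.3 / 1430 = 0.01210.
Darcy flux q = K · i = 7.910 × 0.01210 = 0.09569 m/day.
Seepage velocity v = q / n_e = 0.09569 / 0.19 = 0.5037 m/day.
Travel time t = L / v = 1430 / 0.5037 = 2839 days = 7.773 years.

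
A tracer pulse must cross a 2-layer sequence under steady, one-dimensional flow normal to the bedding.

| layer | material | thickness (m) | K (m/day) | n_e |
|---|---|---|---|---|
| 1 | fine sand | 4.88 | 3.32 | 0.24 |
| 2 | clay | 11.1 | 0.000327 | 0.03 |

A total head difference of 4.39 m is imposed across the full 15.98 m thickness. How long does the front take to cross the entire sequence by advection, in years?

31.8

With flow normal to the layers, continuity requires the same specific discharge q through every layer.
Σ(b_i/K_i) = 4.88/3.32 + 11.1/0.000327 = 33946 d.
q = Δh / Σ(b_i/K_i) = 4.39 / 33946 = 0.0001293 m/day.
In each layer the seepage velocity is v_i = q/n_i, so the layer transit time is t_i = b_i·n_i / q:
  layer 1 (fine sand): t_1 = 4.88 × 0.24 / 0.0001293 = 9057 d
  layer 2 (clay): t_2 = 11.1 × 0.03 / 0.0001293 = 2575 d
Total t = Σ t_i = 11631 days = 31.85 years.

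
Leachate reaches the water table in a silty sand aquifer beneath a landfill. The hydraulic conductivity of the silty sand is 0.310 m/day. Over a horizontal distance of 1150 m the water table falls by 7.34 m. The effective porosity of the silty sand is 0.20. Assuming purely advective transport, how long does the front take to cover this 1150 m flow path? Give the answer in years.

Hydraulic gradient i = Δh / L = 7.34 / 1150 = 0.006383.
Darcy flux q = K · i = 0.3100 × 0.006383 = 0.001979 m/day.
Seepage velocity v = q / n_e = 0.001979 / 0.20 = 0.009893 m/day.
Travel time t = L / v = 1150 / 0.009893 = 1.162e+05 days = 318.3 years.

318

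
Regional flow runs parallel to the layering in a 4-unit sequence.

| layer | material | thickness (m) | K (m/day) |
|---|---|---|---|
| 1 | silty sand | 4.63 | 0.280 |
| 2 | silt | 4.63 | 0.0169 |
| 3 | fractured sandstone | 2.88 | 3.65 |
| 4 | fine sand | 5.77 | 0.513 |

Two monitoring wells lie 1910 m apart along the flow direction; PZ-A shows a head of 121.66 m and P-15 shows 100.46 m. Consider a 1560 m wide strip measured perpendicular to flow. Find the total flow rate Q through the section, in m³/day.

257

Flow is parallel to layering, so each bed carries its own Darcy discharge and the transmissivities add.
Σ(K_i·b_i) = 0.280×4.63 + 0.0169×4.63 + 3.65×2.88 + 0.513×5.77 = 14.85 m²/day.
Hydraulic gradient i = (121.66 − 100.46) / 1910 = 21.2 / 1910 = 0.01110.
Q = Σ(K_i·b_i) · W · i = 14.85 × 1560 × 0.01110 = 257.1 m³/day.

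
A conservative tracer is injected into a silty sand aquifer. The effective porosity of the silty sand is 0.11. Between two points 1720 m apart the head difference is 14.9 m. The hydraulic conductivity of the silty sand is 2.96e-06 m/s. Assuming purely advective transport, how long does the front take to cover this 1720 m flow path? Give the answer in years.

Convert K: 2.96e-06 m/s × 86400 = 0.2557 m/day.
Hydraulic gradient i = Δh / L = 14.9 / 1720 = 0.008663.
Darcy flux q = K · i = 0.2557 × 0.008663 = 0.002215 m/day.
Seepage velocity v = q / n_e = 0.002215 / 0.11 = 0.02014 m/day.
Travel time t = L / v = 1720 / 0.02014 = 85400 days = 233.8 years.

234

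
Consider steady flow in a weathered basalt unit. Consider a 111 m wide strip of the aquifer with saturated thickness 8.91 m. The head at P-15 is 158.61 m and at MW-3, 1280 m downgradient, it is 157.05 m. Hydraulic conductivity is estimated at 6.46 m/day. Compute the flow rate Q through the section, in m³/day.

7.79

Cross-sectional area A = 111 × 8.91 = 989.0 m².
Hydraulic gradient i = (158.61 − 157.05) / 1280 = 1.56 / 1280 = 0.001219.
Darcy's law: Q = K · A · i = 6.460 × 989.0 × 0.001219 = 7.787 m³/day.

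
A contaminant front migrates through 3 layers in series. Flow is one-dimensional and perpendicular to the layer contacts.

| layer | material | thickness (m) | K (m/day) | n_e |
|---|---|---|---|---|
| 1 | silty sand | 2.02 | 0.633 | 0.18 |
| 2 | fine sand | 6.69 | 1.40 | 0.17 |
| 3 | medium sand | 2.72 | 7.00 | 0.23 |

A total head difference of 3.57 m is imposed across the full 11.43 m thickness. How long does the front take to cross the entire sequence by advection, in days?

With flow normal to the layers, continuity requires the same specific discharge q through every layer.
Σ(b_i/K_i) = 2.02/0.633 + 6.69/1.40 + 2.72/7.00 = 8.358 d.
q = Δh / Σ(b_i/K_i) = 3.57 / 8.358 = 0.4271 m/day.
In each layer the seepage velocity is v_i = q/n_i, so the layer transit time is t_i = b_i·n_i / q:
  layer 1 (silty sand): t_1 = 2.02 × 0.18 / 0.4271 = 0.8513 d
  layer 2 (fine sand): t_2 = 6.69 × 0.17 / 0.4271 = 2.663 d
  layer 3 (medium sand): t_3 = 2.72 × 0.23 / 0.4271 = 1.465 d
Total t = Σ t_i = 4.979 days.

4.98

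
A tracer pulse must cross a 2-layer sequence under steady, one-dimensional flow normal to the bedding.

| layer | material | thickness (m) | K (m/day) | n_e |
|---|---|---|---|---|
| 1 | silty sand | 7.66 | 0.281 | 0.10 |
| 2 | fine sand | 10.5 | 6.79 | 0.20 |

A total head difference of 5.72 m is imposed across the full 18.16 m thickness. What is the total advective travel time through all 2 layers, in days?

14.4

With flow normal to the layers, continuity requires the same specific discharge q through every layer.
Σ(b_i/K_i) = 7.66/0.281 + 10.5/6.79 = 28.81 d.
q = Δh / Σ(b_i/K_i) = 5.72 / 28.81 = 0.1986 m/day.
In each layer the seepage velocity is v_i = q/n_i, so the layer transit time is t_i = b_i·n_i / q:
  layer 1 (silty sand): t_1 = 7.66 × 0.10 / 0.1986 = 3.858 d
  layer 2 (fine sand): t_2 = 10.5 × 0.20 / 0.1986 = 10.58 d
Total t = Σ t_i = 14.43 days.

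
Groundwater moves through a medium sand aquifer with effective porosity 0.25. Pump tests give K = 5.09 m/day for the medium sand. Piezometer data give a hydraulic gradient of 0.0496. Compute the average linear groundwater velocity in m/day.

Hydraulic gradient i = 0.0496.
Darcy flux q = K · i = 5.090 × 0.04960 = 0.2525 m/day.
Seepage velocity v = q / n_e = 0.2525 / 0.25 = 1.010 m/day.

1.01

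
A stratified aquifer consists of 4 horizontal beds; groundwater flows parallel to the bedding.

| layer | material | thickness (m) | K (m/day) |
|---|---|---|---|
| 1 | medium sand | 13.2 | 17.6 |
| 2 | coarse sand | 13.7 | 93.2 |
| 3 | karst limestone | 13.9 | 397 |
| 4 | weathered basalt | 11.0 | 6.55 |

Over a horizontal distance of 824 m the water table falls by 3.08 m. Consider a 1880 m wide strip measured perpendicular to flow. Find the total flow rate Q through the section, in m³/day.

Flow is parallel to layering, so each bed carries its own Darcy discharge and the transmissivities add.
Σ(K_i·b_i) = 17.6×13.2 + 93.2×13.7 + 397×13.9 + 6.55×11.0 = 7100 m²/day.
Hydraulic gradient i = Δh / L = 3.08 / 824 = 0.003738.
Q = Σ(K_i·b_i) · W · i = 7100 × 1880 × 0.003738 = 49890 m³/day.

49900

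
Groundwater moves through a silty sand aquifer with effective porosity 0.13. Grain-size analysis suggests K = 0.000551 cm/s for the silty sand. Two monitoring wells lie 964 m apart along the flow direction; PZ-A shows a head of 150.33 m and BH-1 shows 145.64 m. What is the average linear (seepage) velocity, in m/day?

Convert K: 0.000551 cm/s × 864 = 0.4761 m/day.
Hydraulic gradient i = (150.33 − 145.64) / 964 = 4.69 / 964 = 0.004865.
Darcy flux q = K · i = 0.4761 × 0.004865 = 0.002316 m/day.
Seepage velocity v = q / n_e = 0.002316 / 0.13 = 0.01782 m/day.

0.0178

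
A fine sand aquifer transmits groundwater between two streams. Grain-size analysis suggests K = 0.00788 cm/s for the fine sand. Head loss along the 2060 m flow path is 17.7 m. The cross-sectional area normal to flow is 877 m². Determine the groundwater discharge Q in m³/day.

Convert K: 0.00788 cm/s × 864 = 6.808 m/day.
Hydraulic gradient i = Δh / L = 17.7 / 2060 = 0.008592.
Darcy's law: Q = K · A · i = 6.808 × 877.0 × 0.008592 = 51.30 m³/day.

51.3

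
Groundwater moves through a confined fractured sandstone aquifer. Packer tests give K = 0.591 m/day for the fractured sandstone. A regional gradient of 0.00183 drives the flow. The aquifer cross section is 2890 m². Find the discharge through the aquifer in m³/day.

3.13

Hydraulic gradient i = 0.00183.
Darcy's law: Q = K · A · i = 0.5910 × 2890 × 0.001830 = 3.126 m³/day.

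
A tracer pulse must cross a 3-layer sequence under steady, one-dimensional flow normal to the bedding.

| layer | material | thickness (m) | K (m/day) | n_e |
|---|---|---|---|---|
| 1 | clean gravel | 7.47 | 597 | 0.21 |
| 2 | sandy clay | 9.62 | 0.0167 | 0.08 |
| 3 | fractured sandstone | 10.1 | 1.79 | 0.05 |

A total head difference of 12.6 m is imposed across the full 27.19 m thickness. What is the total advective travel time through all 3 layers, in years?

0.359

With flow normal to the layers, continuity requires the same specific discharge q through every layer.
Σ(b_i/K_i) = 7.47/597 + 9.62/0.0167 + 10.1/1.79 = 581.7 d.
q = Δh / Σ(b_i/K_i) = 12.6 / 581.7 = 0.02166 m/day.
In each layer the seepage velocity is v_i = q/n_i, so the layer transit time is t_i = b_i·n_i / q:
  layer 1 (clean gravel): t_1 = 7.47 × 0.21 / 0.02166 = 72.42 d
  layer 2 (sandy clay): t_2 = 9.62 × 0.08 / 0.02166 = 35.53 d
  layer 3 (fractured sandstone): t_3 = 10.1 × 0.05 / 0.02166 = 23.31 d
Total t = Σ t_i = 131.3 days = 0.3594 years.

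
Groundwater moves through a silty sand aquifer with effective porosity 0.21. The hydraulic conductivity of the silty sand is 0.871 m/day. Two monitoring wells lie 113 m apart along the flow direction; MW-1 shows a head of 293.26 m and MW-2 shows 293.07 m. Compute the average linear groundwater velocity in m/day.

Hydraulic gradient i = (293.26 − 293.07) / 113 = 0.19 / 113 = 0.001681.
Darcy flux q = K · i = 0.8710 × 0.001681 = 0.001465 m/day.
Seepage velocity v = q / n_e = 0.001465 / 0.21 = 0.006974 m/day.

0.00697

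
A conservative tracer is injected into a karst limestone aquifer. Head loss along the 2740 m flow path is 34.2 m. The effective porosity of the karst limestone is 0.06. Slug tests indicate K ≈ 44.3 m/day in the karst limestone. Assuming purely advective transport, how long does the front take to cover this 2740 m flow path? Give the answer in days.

297

Hydraulic gradient i = Δh / L = 34.2 / 2740 = 0.01248.
Darcy flux q = K · i = 44.30 × 0.01248 = 0.5529 m/day.
Seepage velocity v = q / n_e = 0.5529 / 0.06 = 9.216 m/day.
Travel time t = L / v = 2740 / 9.216 = 297.3 days.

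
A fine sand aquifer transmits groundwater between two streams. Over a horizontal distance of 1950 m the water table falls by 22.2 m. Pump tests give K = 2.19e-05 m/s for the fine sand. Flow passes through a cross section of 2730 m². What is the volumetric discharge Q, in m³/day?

58.8

Convert K: 2.19e-05 m/s × 86400 = 1.892 m/day.
Hydraulic gradient i = Δh / L = 22.2 / 1950 = 0.01138.
Darcy's law: Q = K · A · i = 1.892 × 2730 × 0.01138 = 58.81 m³/day.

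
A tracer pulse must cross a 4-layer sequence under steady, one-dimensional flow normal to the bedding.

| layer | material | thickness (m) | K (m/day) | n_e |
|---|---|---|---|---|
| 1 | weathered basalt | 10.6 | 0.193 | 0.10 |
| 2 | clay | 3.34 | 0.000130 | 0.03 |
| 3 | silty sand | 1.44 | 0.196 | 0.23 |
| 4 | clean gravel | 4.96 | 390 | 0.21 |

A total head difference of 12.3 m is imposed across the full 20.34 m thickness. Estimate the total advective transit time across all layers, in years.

14.5

With flow normal to the layers, continuity requires the same specific discharge q through every layer.
Σ(b_i/K_i) = 10.6/0.193 + 3.34/0.000130 + 1.44/0.196 + 4.96/390 = 25755 d.
q = Δh / Σ(b_i/K_i) = 12.3 / 25755 = 0.0004776 m/day.
In each layer the seepage velocity is v_i = q/n_i, so the layer transit time is t_i = b_i·n_i / q:
  layer 1 (weathered basalt): t_1 = 10.6 × 0.10 / 0.0004776 = 2220 d
  layer 2 (clay): t_2 = 3.34 × 0.03 / 0.0004776 = 209.8 d
  layer 3 (silty sand): t_3 = 1.44 × 0.23 / 0.0004776 = 693.5 d
  layer 4 (clean gravel): t_4 = 4.96 × 0.21 / 0.0004776 = 2181 d
Total t = Σ t_i = 5304 days = 14.52 years.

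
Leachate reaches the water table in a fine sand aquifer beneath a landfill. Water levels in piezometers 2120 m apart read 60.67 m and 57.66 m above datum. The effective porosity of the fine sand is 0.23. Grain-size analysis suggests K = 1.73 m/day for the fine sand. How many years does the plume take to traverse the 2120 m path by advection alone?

543

Hydraulic gradient i = (60.67 − 57.66) / 2120 = 3.01 / 2120 = 0.001420.
Darcy flux q = K · i = 1.730 × 0.001420 = 0.002456 m/day.
Seepage velocity v = q / n_e = 0.002456 / 0.23 = 0.01068 m/day.
Travel time t = L / v = 2120 / 0.01068 = 1.985e+05 days = 543.5 years.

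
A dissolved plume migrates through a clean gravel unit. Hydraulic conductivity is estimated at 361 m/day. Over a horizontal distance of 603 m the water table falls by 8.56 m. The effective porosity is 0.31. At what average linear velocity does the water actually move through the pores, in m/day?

16.5

Hydraulic gradient i = Δh / L = 8.56 / 603 = 0.01420.
Darcy flux q = K · i = 361.0 × 0.01420 = 5.125 m/day.
Seepage velocity v = q / n_e = 5.125 / 0.31 = 16.53 m/day.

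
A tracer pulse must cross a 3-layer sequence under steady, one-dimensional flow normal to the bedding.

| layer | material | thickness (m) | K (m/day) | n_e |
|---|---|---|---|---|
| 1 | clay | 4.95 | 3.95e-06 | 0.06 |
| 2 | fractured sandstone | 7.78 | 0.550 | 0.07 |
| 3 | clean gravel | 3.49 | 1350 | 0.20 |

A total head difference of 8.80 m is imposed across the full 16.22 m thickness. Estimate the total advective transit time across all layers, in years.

600

With flow normal to the layers, continuity requires the same specific discharge q through every layer.
Σ(b_i/K_i) = 4.95/3.95e-06 + 7.78/0.550 + 3.49/1350 = 1.253e+06 d.
q = Δh / Σ(b_i/K_i) = 8.80 / 1.253e+06 = 7.022e-06 m/day.
In each layer the seepage velocity is v_i = q/n_i, so the layer transit time is t_i = b_i·n_i / q:
  layer 1 (clay): t_1 = 4.95 × 0.06 / 7.022e-06 = 42295 d
  layer 2 (fractured sandstone): t_2 = 7.78 × 0.07 / 7.022e-06 = 77555 d
  layer 3 (clean gravel): t_3 = 3.49 × 0.20 / 7.022e-06 = 99400 d
Total t = Σ t_i = 2.192e+05 days = 600.3 years.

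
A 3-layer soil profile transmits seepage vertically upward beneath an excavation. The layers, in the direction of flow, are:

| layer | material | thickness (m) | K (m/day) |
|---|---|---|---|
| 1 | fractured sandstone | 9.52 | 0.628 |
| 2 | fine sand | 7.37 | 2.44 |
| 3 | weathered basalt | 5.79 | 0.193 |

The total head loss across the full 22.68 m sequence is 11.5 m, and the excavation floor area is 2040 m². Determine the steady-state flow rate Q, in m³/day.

Flow is perpendicular to layering, so the layers act in series and the equivalent K is the thickness-weighted harmonic mean.
Total thickness L = 9.52 + 7.37 + 5.79 = 22.68 m.
Σ(b_i/K_i) = 9.52/0.628 + 7.37/2.44 + 5.79/0.193 = 48.18 d.
K_eq = L / Σ(b_i/K_i) = 22.68 / 48.18 = 0.4707 m/day.
Q = K_eq · A · (Δh/L) = 0.4707 × 2040 × (11.5/22.68) = 486.9 m³/day.

487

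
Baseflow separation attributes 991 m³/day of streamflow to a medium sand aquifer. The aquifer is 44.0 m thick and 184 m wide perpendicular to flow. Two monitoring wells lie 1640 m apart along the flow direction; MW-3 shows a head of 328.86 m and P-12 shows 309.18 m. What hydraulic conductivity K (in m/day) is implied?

10.2

Cross-sectional area A = 184 × 44.0 = 8096 m².
Hydraulic gradient i = (328.86 − 309.18) / 1640 = 19.68 / 1640 = 0.01200.
From Q = K·A·i, K = Q / (A·i) = 991 / (8096 × 0.01200) = 10.20 m/day.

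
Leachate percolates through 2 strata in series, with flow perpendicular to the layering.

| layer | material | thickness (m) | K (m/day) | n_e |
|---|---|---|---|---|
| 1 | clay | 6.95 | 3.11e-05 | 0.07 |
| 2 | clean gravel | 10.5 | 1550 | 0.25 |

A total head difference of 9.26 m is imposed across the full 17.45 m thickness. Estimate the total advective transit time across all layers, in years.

206

With flow normal to the layers, continuity requires the same specific discharge q through every layer.
Σ(b_i/K_i) = 6.95/3.11e-05 + 10.5/1550 = 2.235e+05 d.
q = Δh / Σ(b_i/K_i) = 9.26 / 2.235e+05 = 4.144e-05 m/day.
In each layer the seepage velocity is v_i = q/n_i, so the layer transit time is t_i = b_i·n_i / q:
  layer 1 (clay): t_1 = 6.95 × 0.07 / 4.144e-05 = 11741 d
  layer 2 (clean gravel): t_2 = 10.5 × 0.25 / 4.144e-05 = 63349 d
Total t = Σ t_i = 75090 days = 205.6 years.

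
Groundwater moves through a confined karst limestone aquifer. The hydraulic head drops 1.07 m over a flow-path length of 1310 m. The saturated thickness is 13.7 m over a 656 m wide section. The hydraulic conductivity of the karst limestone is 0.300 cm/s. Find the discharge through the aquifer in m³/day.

Convert K: 0.300 cm/s × 864 = 259.2 m/day.
Cross-sectional area A = 656 × 13.7 = 8987 m².
Hydraulic gradient i = Δh / L = 1.07 / 1310 = 0.0008168.
Darcy's law: Q = K · A · i = 259.2 × 8987 × 0.0008168 = 1903 m³/day.

1900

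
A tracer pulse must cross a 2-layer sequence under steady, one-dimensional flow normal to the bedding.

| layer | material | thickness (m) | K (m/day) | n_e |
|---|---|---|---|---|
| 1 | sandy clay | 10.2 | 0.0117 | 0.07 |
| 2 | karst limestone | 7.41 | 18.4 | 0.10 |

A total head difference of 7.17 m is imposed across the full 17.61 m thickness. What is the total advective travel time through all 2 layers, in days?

177

With flow normal to the layers, continuity requires the same specific discharge q through every layer.
Σ(b_i/K_i) = 10.2/0.0117 + 7.41/18.4 = 872.2 d.
q = Δh / Σ(b_i/K_i) = 7.17 / 872.2 = 0.008221 m/day.
In each layer the seepage velocity is v_i = q/n_i, so the layer transit time is t_i = b_i·n_i / q:
  layer 1 (sandy clay): t_1 = 10.2 × 0.07 / 0.008221 = 86.85 d
  layer 2 (karst limestone): t_2 = 7.41 × 0.10 / 0.008221 = 90.14 d
Total t = Σ t_i = 177.0 days.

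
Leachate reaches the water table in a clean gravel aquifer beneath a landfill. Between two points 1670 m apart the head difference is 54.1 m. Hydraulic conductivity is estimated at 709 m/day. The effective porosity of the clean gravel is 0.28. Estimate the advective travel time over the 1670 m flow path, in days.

Hydraulic gradient i = Δh / L = 54.1 / 1670 = 0.03240.
Darcy flux q = K · i = 709.0 × 0.03240 = 22.97 m/day.
Seepage velocity v = q / n_e = 22.97 / 0.28 = 82.03 m/day.
Travel time t = L / v = 1670 / 82.03 = 20.36 days.

20.4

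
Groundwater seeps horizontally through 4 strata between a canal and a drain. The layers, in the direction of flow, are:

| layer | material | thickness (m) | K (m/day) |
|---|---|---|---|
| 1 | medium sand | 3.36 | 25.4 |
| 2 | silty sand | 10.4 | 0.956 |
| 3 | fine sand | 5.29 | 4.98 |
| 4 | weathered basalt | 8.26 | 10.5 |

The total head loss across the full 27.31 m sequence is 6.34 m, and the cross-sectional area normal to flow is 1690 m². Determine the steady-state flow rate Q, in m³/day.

833

Flow is perpendicular to layering, so the layers act in series and the equivalent K is the thickness-weighted harmonic mean.
Total thickness L = 3.36 + 10.4 + 5.29 + 8.26 = 27.31 m.
Σ(b_i/K_i) = 3.36/25.4 + 10.4/0.956 + 5.29/4.98 + 8.26/10.5 = 12.86 d.
K_eq = L / Σ(b_i/K_i) = 27.31 / 12.86 = 2.124 m/day.
Q = K_eq · A · (Δh/L) = 2.124 × 1690 × (6.34/27.31) = 833.2 m³/day.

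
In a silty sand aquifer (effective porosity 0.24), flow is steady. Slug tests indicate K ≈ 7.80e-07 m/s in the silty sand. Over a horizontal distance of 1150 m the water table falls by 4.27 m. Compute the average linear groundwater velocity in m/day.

0.00104

Convert K: 7.80e-07 m/s × 86400 = 0.06739 m/day.
Hydraulic gradient i = Δh / L = 4.27 / 1150 = 0.003713.
Darcy flux q = K · i = 0.06739 × 0.003713 = 0.0002502 m/day.
Seepage velocity v = q / n_e = 0.0002502 / 0.24 = 0.001043 m/day.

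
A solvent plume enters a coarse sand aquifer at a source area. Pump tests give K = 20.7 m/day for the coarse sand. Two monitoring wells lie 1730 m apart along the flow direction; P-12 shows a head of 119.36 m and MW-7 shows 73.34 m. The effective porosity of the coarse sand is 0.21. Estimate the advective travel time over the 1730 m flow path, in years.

Hydraulic gradient i = (119.36 − 73.34) / 1730 = 46.02 / 1730 = 0.02660.
Darcy flux q = K · i = 20.70 × 0.02660 = 0.5506 m/day.
Seepage velocity v = q / n_e = 0.5506 / 0.21 = 2.622 m/day.
Travel time t = L / v = 1730 / 2.622 = 659.8 days = 1.806 years.

1.81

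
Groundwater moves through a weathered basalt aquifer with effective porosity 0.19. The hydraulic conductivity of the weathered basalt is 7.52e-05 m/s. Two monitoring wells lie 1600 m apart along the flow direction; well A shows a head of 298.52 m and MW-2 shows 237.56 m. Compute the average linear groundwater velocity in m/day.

1.30

Convert K: 7.52e-05 m/s × 86400 = 6.497 m/day.
Hydraulic gradient i = (298.52 − 237.56) / 1600 = 60.96 / 1600 = 0.03810.
Darcy flux q = K · i = 6.497 × 0.03810 = 0.2475 m/day.
Seepage velocity v = q / n_e = 0.2475 / 0.19 = 1.303 m/day.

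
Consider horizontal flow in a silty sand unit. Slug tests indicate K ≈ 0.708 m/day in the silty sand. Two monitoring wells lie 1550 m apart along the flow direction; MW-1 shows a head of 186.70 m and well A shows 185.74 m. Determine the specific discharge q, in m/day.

0.000439

Hydraulic gradient i = (186.70 − 185.74) / 1550 = 0.96 / 1550 = 0.0006194.
Specific discharge q = K · i = 0.7080 × 0.0006194 = 0.0004385 m/day.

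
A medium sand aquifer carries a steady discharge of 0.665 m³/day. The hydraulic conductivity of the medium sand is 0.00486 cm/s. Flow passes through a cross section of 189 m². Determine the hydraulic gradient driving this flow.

0.000838

Convert K: 0.00486 cm/s × 864 = 4.199 m/day.
From Q = K·A·i, i = Q / (K·A) = 0.665 / (4.199 × 189.0) = 0.0008379.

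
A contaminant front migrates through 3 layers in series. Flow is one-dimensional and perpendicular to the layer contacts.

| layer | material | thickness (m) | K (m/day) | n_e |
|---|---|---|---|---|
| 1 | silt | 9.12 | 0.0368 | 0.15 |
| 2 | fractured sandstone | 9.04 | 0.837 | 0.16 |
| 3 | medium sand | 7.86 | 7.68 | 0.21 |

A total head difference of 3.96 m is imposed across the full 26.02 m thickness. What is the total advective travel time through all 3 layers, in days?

With flow normal to the layers, continuity requires the same specific discharge q through every layer.
Σ(b_i/K_i) = 9.12/0.0368 + 9.04/0.837 + 7.86/7.68 = 259.7 d.
q = Δh / Σ(b_i/K_i) = 3.96 / 259.7 = 0.01525 m/day.
In each layer the seepage velocity is v_i = q/n_i, so the layer transit time is t_i = b_i·n_i / q:
  layer 1 (silt): t_1 = 9.12 × 0.15 / 0.01525 = 89.70 d
  layer 2 (fractured sandstone): t_2 = 9.04 × 0.16 / 0.01525 = 94.84 d
  layer 3 (medium sand): t_3 = 7.86 × 0.21 / 0.01525 = 108.2 d
Total t = Σ t_i = 292.8 days.

293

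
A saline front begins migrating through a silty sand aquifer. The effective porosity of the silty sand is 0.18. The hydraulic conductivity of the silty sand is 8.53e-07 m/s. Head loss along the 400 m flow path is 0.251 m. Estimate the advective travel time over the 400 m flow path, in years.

Convert K: 8.53e-07 m/s × 86400 = 0.07370 m/day.
Hydraulic gradient i = Δh / L = 0.251 / 400 = 0.0006275.
Darcy flux q = K · i = 0.07370 × 0.0006275 = 4.625e-05 m/day.
Seepage velocity v = q / n_e = 4.625e-05 / 0.18 = 0.0002569 m/day.
Travel time t = L / v = 400 / 0.0002569 = 1.557e+06 days = 4263 years.

4260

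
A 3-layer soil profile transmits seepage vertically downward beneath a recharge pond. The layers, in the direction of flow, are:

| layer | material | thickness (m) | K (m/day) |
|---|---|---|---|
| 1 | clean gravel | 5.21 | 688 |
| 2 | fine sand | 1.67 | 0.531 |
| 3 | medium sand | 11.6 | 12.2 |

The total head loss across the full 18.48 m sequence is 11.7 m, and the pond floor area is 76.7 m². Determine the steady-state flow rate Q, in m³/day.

219

Flow is perpendicular to layering, so the layers act in series and the equivalent K is the thickness-weighted harmonic mean.
Total thickness L = 5.21 + 1.67 + 11.6 = 18.48 m.
Σ(b_i/K_i) = 5.21/688 + 1.67/0.531 + 11.6/12.2 = 4.103 d.
K_eq = L / Σ(b_i/K_i) = 18.48 / 4.103 = 4.504 m/day.
Q = K_eq · A · (Δh/L) = 4.504 × 76.7 × (11.7/18.48) = 218.7 m³/day.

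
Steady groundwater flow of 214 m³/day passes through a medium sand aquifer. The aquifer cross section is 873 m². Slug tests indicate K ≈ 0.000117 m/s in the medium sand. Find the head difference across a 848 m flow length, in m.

Convert K: 0.000117 m/s × 86400 = 10.11 m/day.
From Q = K·A·i, i = Q / (K·A) = 214 / (10.11 × 873.0) = 0.02425.
Head loss Δh = i · L = 0.02425 × 848 = 20.56 m.

20.6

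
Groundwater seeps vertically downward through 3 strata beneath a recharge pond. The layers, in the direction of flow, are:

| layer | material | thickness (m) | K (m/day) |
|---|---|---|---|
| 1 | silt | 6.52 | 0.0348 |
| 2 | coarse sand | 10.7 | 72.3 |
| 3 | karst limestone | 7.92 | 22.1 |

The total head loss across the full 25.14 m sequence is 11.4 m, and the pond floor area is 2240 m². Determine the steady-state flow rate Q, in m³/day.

136

Flow is perpendicular to layering, so the layers act in series and the equivalent K is the thickness-weighted harmonic mean.
Total thickness L = 6.52 + 10.7 + 7.92 = 25.14 m.
Σ(b_i/K_i) = 6.52/0.0348 + 10.7/72.3 + 7.92/22.1 = 187.9 d.
K_eq = L / Σ(b_i/K_i) = 25.14 / 187.9 = 0.1338 m/day.
Q = K_eq · A · (Δh/L) = 0.1338 × 2240 × (11.4/25.14) = 135.9 m³/day.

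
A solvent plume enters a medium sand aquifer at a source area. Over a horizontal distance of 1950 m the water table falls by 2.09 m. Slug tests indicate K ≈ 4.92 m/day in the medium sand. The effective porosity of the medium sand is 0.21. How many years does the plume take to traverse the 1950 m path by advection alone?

Hydraulic gradient i = Δh / L = 2.09 / 1950 = 0.001072.
Darcy flux q = K · i = 4.920 × 0.001072 = 0.005273 m/day.
Seepage velocity v = q / n_e = 0.005273 / 0.21 = 0.02511 m/day.
Travel time t = L / v = 1950 / 0.02511 = 77656 days = 212.6 years.

213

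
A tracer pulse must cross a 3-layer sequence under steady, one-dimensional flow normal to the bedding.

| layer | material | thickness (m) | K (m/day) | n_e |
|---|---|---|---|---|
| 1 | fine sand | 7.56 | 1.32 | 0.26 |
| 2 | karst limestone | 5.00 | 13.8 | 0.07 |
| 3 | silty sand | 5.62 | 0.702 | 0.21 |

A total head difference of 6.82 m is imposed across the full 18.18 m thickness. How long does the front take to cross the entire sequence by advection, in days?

With flow normal to the layers, continuity requires the same specific discharge q through every layer.
Σ(b_i/K_i) = 7.56/1.32 + 5.00/13.8 + 5.62/0.702 = 14.10 d.
q = Δh / Σ(b_i/K_i) = 6.82 / 14.10 = 0.4838 m/day.
In each layer the seepage velocity is v_i = q/n_i, so the layer transit time is t_i = b_i·n_i / q:
  layer 1 (fine sand): t_1 = 7.56 × 0.26 / 0.4838 = 4.062 d
  layer 2 (karst limestone): t_2 = 5.00 × 0.07 / 0.4838 = 0.7234 d
  layer 3 (silty sand): t_3 = 5.62 × 0.21 / 0.4838 = 2.439 d
Total t = Σ t_i = 7.225 days.

7.22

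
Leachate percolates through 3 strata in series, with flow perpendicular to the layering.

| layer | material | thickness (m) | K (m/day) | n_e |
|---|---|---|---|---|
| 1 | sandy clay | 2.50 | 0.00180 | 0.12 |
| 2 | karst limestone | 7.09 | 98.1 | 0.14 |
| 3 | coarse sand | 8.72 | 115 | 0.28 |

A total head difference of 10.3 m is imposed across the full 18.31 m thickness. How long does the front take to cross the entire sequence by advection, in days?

With flow normal to the layers, continuity requires the same specific discharge q through every layer.
Σ(b_i/K_i) = 2.50/0.00180 + 7.09/98.1 + 8.72/115 = 1389 d.
q = Δh / Σ(b_i/K_i) = 10.3 / 1389 = 0.007415 m/day.
In each layer the seepage velocity is v_i = q/n_i, so the layer transit time is t_i = b_i·n_i / q:
  layer 1 (sandy clay): t_1 = 2.50 × 0.12 / 0.007415 = 40.46 d
  layer 2 (karst limestone): t_2 = 7.09 × 0.14 / 0.007415 = 133.9 d
  layer 3 (coarse sand): t_3 = 8.72 × 0.28 / 0.007415 = 329.3 d
Total t = Σ t_i = 503.6 days.

504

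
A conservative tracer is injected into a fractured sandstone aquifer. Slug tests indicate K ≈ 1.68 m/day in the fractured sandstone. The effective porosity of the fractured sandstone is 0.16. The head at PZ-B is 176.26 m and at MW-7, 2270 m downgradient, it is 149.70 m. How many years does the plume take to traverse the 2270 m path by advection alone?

50.6

Hydraulic gradient i = (176.26 − 149.70) / 2270 = 26.56 / 2270 = 0.01170.
Darcy flux q = K · i = 1.680 × 0.01170 = 0.01966 m/day.
Seepage velocity v = q / n_e = 0.01966 / 0.16 = 0.1229 m/day.
Travel time t = L / v = 2270 / 0.1229 = 18477 days = 50.59 years.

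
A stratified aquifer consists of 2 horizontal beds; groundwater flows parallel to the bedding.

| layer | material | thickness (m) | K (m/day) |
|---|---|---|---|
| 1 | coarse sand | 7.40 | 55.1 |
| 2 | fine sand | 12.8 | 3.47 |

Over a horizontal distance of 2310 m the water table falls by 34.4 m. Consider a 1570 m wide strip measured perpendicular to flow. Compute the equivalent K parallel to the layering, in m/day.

22.4

Flow is parallel to layering, so each bed carries its own Darcy discharge and the transmissivities add.
Σ(K_i·b_i) = 55.1×7.40 + 3.47×12.8 = 452.2 m²/day.
Total thickness b = 20.20 m, so K_eq = Σ(K_i·b_i)/b = 22.38 m/day.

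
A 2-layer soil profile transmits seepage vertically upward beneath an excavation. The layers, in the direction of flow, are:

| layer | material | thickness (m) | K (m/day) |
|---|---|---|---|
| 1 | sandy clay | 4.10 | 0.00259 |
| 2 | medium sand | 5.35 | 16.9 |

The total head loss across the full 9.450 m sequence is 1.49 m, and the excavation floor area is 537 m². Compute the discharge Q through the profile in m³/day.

0.505

Flow is perpendicular to layering, so the layers act in series and the equivalent K is the thickness-weighted harmonic mean.
Total thickness L = 4.10 + 5.35 = 9.450 m.
Σ(b_i/K_i) = 4.10/0.00259 + 5.35/16.9 = 1583 d.
K_eq = L / Σ(b_i/K_i) = 9.450 / 1583 = 0.005968 m/day.
Q = K_eq · A · (Δh/L) = 0.005968 × 537 × (1.49/9.450) = 0.5053 m³/day.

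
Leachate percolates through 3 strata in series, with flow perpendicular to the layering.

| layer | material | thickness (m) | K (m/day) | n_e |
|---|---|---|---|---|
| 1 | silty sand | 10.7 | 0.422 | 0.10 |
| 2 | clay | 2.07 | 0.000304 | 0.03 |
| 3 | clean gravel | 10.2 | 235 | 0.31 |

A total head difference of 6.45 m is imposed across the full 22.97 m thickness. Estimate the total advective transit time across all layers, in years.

12.5

With flow normal to the layers, continuity requires the same specific discharge q through every layer.
Σ(b_i/K_i) = 10.7/0.422 + 2.07/0.000304 + 10.2/235 = 6835 d.
q = Δh / Σ(b_i/K_i) = 6.45 / 6835 = 0.0009437 m/day.
In each layer the seepage velocity is v_i = q/n_i, so the layer transit time is t_i = b_i·n_i / q:
  layer 1 (silty sand): t_1 = 10.7 × 0.10 / 0.0009437 = 1134 d
  layer 2 (clay): t_2 = 2.07 × 0.03 / 0.0009437 = 65.80 d
  layer 3 (clean gravel): t_3 = 10.2 × 0.31 / 0.0009437 = 3351 d
Total t = Σ t_i = 4550 days = 12.46 years.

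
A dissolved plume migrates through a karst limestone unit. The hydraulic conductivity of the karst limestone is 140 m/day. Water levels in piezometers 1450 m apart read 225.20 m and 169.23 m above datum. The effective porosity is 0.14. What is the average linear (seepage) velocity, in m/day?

Hydraulic gradient i = (225.20 − 169.23) / 1450 = 55.97 / 1450 = 0.03860.
Darcy flux q = K · i = 140.0 × 0.03860 = 5.404 m/day.
Seepage velocity v = q / n_e = 5.404 / 0.14 = 38.60 m/day.

38.6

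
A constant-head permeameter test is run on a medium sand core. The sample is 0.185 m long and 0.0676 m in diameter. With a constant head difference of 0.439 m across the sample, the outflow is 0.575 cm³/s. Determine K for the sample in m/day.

5.83

Cross-sectional area A = π·(d/2)² = π × (0.0676/2)² = 0.003589 m².
Convert discharge: 0.575 cm³/s = 5.750e-07 m³/s.
Darcy's law rearranged: K = Q·L / (A·Δh) = 5.750e-07 × 0.185 / (0.003589 × 0.439) = 6.751e-05 m/s = 5.833 m/day.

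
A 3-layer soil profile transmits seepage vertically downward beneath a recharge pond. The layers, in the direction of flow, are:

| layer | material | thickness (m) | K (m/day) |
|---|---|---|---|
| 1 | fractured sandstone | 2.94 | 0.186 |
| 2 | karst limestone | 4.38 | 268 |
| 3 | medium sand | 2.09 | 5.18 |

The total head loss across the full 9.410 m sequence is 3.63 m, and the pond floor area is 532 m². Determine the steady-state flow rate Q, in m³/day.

Flow is perpendicular to layering, so the layers act in series and the equivalent K is the thickness-weighted harmonic mean.
Total thickness L = 2.94 + 4.38 + 2.09 = 9.410 m.
Σ(b_i/K_i) = 2.94/0.186 + 4.38/268 + 2.09/5.18 = 16.23 d.
K_eq = L / Σ(b_i/K_i) = 9.410 / 16.23 = 0.5799 m/day.
Q = K_eq · A · (Δh/L) = 0.5799 × 532 × (3.63/9.410) = 119.0 m³/day.

119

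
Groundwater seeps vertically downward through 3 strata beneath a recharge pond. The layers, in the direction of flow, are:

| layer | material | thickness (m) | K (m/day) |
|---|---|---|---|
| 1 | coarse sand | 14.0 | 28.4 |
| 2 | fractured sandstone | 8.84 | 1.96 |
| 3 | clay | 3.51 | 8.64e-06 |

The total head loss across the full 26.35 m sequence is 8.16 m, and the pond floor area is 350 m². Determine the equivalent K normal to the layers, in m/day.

Flow is perpendicular to layering, so the layers act in series and the equivalent K is the thickness-weighted harmonic mean.
Total thickness L = 14.0 + 8.84 + 3.51 = 26.35 m.
Σ(b_i/K_i) = 14.0/28.4 + 8.84/1.96 + 3.51/8.64e-06 = 4.063e+05 d.
K_eq = L / Σ(b_i/K_i) = 26.35 / 4.063e+05 = 6.486e-05 m/day.

6.49e-05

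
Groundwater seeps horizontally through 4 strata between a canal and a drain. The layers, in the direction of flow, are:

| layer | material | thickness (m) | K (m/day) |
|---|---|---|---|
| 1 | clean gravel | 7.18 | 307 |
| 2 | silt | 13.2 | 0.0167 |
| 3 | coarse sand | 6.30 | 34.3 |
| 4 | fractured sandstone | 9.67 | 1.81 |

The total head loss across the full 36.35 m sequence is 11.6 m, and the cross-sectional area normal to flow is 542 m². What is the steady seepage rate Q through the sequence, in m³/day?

7.90

Flow is perpendicular to layering, so the layers act in series and the equivalent K is the thickness-weighted harmonic mean.
Total thickness L = 7.18 + 13.2 + 6.30 + 9.67 = 36.35 m.
Σ(b_i/K_i) = 7.18/307 + 13.2/0.0167 + 6.30/34.3 + 9.67/1.81 = 796.0 d.
K_eq = L / Σ(b_i/K_i) = 36.35 / 796.0 = 0.04567 m/day.
Q = K_eq · A · (Δh/L) = 0.04567 × 542 × (11.6/36.35) = 7.899 m³/day.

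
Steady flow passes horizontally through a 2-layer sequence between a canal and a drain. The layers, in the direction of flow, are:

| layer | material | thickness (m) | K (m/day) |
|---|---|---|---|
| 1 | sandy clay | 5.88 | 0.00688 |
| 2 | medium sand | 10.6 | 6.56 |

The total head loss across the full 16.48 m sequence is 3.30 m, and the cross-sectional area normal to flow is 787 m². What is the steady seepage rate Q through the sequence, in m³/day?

3.03

Flow is perpendicular to layering, so the layers act in series and the equivalent K is the thickness-weighted harmonic mean.
Total thickness L = 5.88 + 10.6 = 16.48 m.
Σ(b_i/K_i) = 5.88/0.00688 + 10.6/6.56 = 856.3 d.
K_eq = L / Σ(b_i/K_i) = 16.48 / 856.3 = 0.01925 m/day.
Q = K_eq · A · (Δh/L) = 0.01925 × 787 × (3.30/16.48) = 3.033 m³/day.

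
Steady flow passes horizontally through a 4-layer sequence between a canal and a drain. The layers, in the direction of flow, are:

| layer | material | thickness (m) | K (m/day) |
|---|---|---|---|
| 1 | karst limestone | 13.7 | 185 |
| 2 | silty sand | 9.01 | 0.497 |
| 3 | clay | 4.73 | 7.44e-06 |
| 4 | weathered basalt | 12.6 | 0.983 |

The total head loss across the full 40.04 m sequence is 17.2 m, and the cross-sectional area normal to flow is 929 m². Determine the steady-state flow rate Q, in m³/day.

Flow is perpendicular to layering, so the layers act in series and the equivalent K is the thickness-weighted harmonic mean.
Total thickness L = 13.7 + 9.01 + 4.73 + 12.6 = 40.04 m.
Σ(b_i/K_i) = 13.7/185 + 9.01/0.497 + 4.73/7.44e-06 + 12.6/0.983 = 6.358e+05 d.
K_eq = L / Σ(b_i/K_i) = 40.04 / 6.358e+05 = 6.298e-05 m/day.
Q = K_eq · A · (Δh/L) = 6.298e-05 × 929 × (17.2/40.04) = 0.02513 m³/day.

0.0251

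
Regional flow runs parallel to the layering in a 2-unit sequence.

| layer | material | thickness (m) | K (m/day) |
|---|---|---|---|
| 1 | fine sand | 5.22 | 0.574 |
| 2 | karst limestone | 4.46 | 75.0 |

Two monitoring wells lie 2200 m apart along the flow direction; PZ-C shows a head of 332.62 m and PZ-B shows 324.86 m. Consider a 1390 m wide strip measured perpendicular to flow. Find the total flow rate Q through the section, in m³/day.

Flow is parallel to layering, so each bed carries its own Darcy discharge and the transmissivities add.
Σ(K_i·b_i) = 0.574×5.22 + 75.0×4.46 = 337.5 m²/day.
Hydraulic gradient i = (332.62 − 324.86) / 2200 = 7.76 / 2200 = 0.003527.
Q = Σ(K_i·b_i) · W · i = 337.5 × 1390 × 0.003527 = 1655 m³/day.

1650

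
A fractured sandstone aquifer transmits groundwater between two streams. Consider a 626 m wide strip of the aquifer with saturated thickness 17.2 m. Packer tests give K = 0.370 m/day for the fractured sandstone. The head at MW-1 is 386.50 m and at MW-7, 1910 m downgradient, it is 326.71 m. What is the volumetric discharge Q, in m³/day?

125

Cross-sectional area A = 626 × 17.2 = 10767 m².
Hydraulic gradient i = (386.50 − 326.71) / 1910 = 59.79 / 1910 = 0.03130.
Darcy's law: Q = K · A · i = 0.3700 × 10767 × 0.03130 = 124.7 m³/day.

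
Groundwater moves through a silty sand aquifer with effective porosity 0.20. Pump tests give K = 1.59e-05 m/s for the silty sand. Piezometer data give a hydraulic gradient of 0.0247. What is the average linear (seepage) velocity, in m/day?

0.170

Convert K: 1.59e-05 m/s × 86400 = 1.374 m/day.
Hydraulic gradient i = 0.0247.
Darcy flux q = K · i = 1.374 × 0.02470 = 0.03393 m/day.
Seepage velocity v = q / n_e = 0.03393 / 0.20 = 0.1697 m/day.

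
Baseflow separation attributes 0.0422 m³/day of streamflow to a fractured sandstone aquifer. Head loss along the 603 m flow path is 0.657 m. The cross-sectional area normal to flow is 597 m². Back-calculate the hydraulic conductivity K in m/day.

Hydraulic gradient i = Δh / L = 0.657 / 603 = 0.001090.
From Q = K·A·i, K = Q / (A·i) = 0.0422 / (597.0 × 0.001090) = 0.06488 m/day.

0.0649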